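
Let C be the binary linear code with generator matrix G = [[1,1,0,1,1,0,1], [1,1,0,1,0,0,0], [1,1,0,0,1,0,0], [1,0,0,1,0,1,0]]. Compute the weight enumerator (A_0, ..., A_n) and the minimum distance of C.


Weight distribution: A_0 = 1, A_2 = 4, A_3 = 6, A_4 = 3, A_5 = 2. Minimum distance d = 2.

Enumerate all 2^4 = 16 messages m ∈ F_2^4.
For each, compute codeword c = mG in F_2^7, then tally its weight.
  m = 0000 → c = 0000000, weight = 0.
  m = 1000 → c = 1101101, weight = 5.
  m = 0100 → c = 1101000, weight = 3.
  m = 1100 → c = 0000101, weight = 2.
  m = 0010 → c = 1100100, weight = 3.
  m = 1010 → c = 0001001, weight = 2.
  m = 0110 → c = 0001100, weight = 2.
  m = 1110 → c = 1100001, weight = 3.
  m = 0001 → c = 1001010, weight = 3.
  m = 1001 → c = 0100111, weight = 4.
  m = 0101 → c = 0100010, weight = 2.
  m = 1101 → c = 1001111, weight = 5.
  m = 0011 → c = 0101110, weight = 4.
  m = 1011 → c = 1000011, weight = 3.
  m = 0111 → c = 1000110, weight = 3.
  m = 1111 → c = 0101011, weight = 4.
Tally weights:
  weight 0: 1 codewords.
  weight 2: 4 codewords.
  weight 3: 6 codewords.
  weight 4: 3 codewords.
  weight 5: 2 codewords.
Minimum distance d = smallest w > 0 with A_w > 0 = 2.
Sanity: Σ A_w = 16 = 2^4 = 16 ✓.


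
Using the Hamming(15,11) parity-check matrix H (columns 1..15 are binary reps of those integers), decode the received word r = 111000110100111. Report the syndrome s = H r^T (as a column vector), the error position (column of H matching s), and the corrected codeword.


s = (1, 0, 0, 1)^T, error position = 9, corrected codeword c = 111000111100111

Compute s = H r^T mod 2 one row at a time:
  s_1 = 1 + 0 + 1 + 0 + 0 + 1 + 1 + 1 = 5 ≡ 1 (mod 2).
  s_2 = 0 + 0 + 0 + 1 + 0 + 1 + 1 + 1 = 4 ≡ 0 (mod 2).
  s_3 = 1 + 1 + 0 + 1 + 1 + 0 + 1 + 1 = 6 ≡ 0 (mod 2).
  s_4 = 1 + 1 + 0 + 1 + 0 + 0 + 1 + 1 = 5 ≡ 1 (mod 2).
s = (1, 0, 0, 1)^T — this equals column 9 of H (binary 1001), so error is at position 9.
Correct: flip bit 9 of r = 111000110100111 to get c = 111000111100111.


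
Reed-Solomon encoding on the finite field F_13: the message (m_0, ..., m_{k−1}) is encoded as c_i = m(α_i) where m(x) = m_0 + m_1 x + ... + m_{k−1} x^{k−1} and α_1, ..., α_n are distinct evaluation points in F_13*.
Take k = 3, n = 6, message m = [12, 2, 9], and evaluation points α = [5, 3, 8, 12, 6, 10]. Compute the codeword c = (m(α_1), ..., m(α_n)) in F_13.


c = [0, 8, 6, 6, 10, 9]

Message polynomial: m(x) = 12 + 2·x + 9·x^2 (mod 13).
For each evaluation point α_i, compute m(α_i) mod 13:
  α_1 = 5: Horner steps 9 → 8 → 0, so m(5) = 0.
  α_2 = 3: Horner steps 9 → 3 → 8, so m(3) = 8.
  α_3 = 8: Horner steps 9 → 9 → 6, so m(8) = 6.
  α_4 = 12: Horner steps 9 → 6 → 6, so m(12) = 6.
  α_5 = 6: Horner steps 9 → 4 → 10, so m(6) = 10.
  α_6 = 10: Horner steps 9 → 1 → 9, so m(10) = 9.
Codeword c = [0, 8, 6, 6, 10, 9] ∈ F_13^6.


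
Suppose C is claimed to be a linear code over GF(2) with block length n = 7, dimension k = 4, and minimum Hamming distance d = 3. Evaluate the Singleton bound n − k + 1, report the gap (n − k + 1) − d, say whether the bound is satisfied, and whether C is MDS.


Singleton RHS = n − k + 1 = 4, slack = 1, bound satisfied, not MDS.

Singleton bound: d ≤ n − k + 1.
Here n = 7, k = 4, so n − k + 1 = 4.
Given d = 3, check d ≤ 4: YES.
Slack = (n − k + 1) − d = 1.
The code is NOT MDS (slack = 1 > 0).
Description: the claimed parameters are [7, 4, 3]_2; such a code would be non-MDS.


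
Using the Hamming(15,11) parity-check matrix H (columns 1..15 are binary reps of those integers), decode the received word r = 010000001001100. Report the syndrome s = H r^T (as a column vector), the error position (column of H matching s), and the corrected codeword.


s = (1, 0, 1, 0)^T, error position = 10, corrected codeword c = 010000001101100

Compute s = H r^T mod 2 one row at a time:
  s_1 = 0 + 1 + 0 + 0 + 1 + 1 + 0 + 0 = 3 ≡ 1 (mod 2).
  s_2 = 0 + 0 + 0 + 0 + 1 + 1 + 0 + 0 = 2 ≡ 0 (mod 2).
  s_3 = 1 + 0 + 0 + 0 + 0 + 0 + 0 + 0 = 1 ≡ 1 (mod 2).
  s_4 = 0 + 0 + 0 + 0 + 1 + 0 + 1 + 0 = 2 ≡ 0 (mod 2).
s = (1, 0, 1, 0)^T — this equals column 10 of H (binary 1010), so error is at position 10.
Correct: flip bit 10 of r = 010000001001100 to get c = 010000001101100.


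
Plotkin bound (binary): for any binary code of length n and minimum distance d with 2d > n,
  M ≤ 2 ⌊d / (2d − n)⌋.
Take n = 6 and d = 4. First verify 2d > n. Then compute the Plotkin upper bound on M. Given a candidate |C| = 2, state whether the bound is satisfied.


Plotkin bound M ≤ 4; given |C| = 2 ≤ bound (satisfied).

Check applicability: 2d = 8, n = 6.
2d − n = 2 > 0, so Plotkin applies.
Compute d/(2d−n) = 4/2 ≈ 2.0000.
⌊d/(2d−n)⌋ = 2.
Plotkin bound: M ≤ 2·2 = 4.
Given |C| = 2, check: satisfied.
This |C| is below the Plotkin bound.


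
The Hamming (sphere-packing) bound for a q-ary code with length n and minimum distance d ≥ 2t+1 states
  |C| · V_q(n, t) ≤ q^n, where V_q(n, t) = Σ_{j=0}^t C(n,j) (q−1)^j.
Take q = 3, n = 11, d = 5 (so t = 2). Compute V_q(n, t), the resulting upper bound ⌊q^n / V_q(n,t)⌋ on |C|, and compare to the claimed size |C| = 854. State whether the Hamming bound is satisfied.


V_q(n, t) = 243, q^n = 177147, Hamming bound = 729, |C| = 854 > bound (violated).

Step 1: Compute V_q(n, t) = Σ_{j=0}^2 C(n, j) (q−1)^j.
  j = 0: C(11,0)·(2)^0 = 1·1 = 1.
  j = 1: C(11,1)·(2)^1 = 11·2 = 22.
  j = 2: C(11,2)·(2)^2 = 55·4 = 220.
  V_q(n, t) = 1 + 22 + 220 = 243.
Step 2: q^n = 3^11 = 177147.
Step 3: Hamming bound ⌊q^n / V_q(n,t)⌋ = ⌊177147/243⌋ = 729.
Step 4: Compare |C| = 854 to 729: violated.
The claimed |C| lies above the Hamming bound, so no 3-ary code of length 11 with d ≥ 5 can have 854 codewords.


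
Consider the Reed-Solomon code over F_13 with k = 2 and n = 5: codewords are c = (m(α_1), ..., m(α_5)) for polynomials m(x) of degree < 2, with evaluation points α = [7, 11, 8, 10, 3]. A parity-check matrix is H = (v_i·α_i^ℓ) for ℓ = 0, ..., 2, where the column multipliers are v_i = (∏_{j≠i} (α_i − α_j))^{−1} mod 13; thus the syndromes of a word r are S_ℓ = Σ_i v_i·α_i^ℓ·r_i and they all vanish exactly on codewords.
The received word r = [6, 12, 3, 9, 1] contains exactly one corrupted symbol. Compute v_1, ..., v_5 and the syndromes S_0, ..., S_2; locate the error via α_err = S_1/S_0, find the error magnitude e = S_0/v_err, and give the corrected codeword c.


S = (8, 4, 2), error at position 1, error magnitude e = 6, c = [0, 12, 3, 9, 1].

Step 1: column multipliers v_i = (∏_{j≠i}(α_i − α_j))^{−1} mod 13.
  i = 1 (α = 7): (7−11)(7−8)(7−10)(7−3) = (−4)·(−1)·(−3)·4 = −48 ≡ 4, so v_1 = 4^{−1} = 10 (mod 13).
  i = 2 (α = 11): (11−7)(11−8)(11−10)(11−3) = 4·3·1·8 = 96 ≡ 5, so v_2 = 5^{−1} = 8 (mod 13).
  i = 3 (α = 8): (8−7)(8−11)(8−10)(8−3) = 1·(−3)·(−2)·5 = 30 ≡ 4, so v_3 = 4^{−1} = 10 (mod 13).
  i = 4 (α = 10): (10−7)(10−11)(10−8)(10−3) = 3·(−1)·2·7 = −42 ≡ 10, so v_4 = 10^{−1} = 4 (mod 13).
  i = 5 (α = 3): (3−7)(3−11)(3−8)(3−10) = (−4)·(−8)·(−5)·(−7) = 1120 ≡ 2, so v_5 = 2^{−1} = 7 (mod 13).
  v = [10, 8, 10, 4, 7].
Step 2: syndromes of r = [6, 12, 3, 9, 1] (all sums mod 13).
  S_0 = Σ v_i r_i = 10·6 + 8·12 + 10·3 + 4·9 + 7·1 = 229 ≡ 8.
  S_1 = Σ v_i α_i r_i = 10·7·6 + 8·11·12 + 10·8·3 + 4·10·9 + 7·3·1 = 2097 ≡ 4.
  α_i^2 mod 13 = [10, 4, 12, 9, 9].
  S_2 = Σ v_i α_i^2 r_i = 10·10·6 + 8·4·12 + 10·12·3 + 4·9·9 + 7·9·1 = 1731 ≡ 2.
  S = (8, 4, 2) ≠ 0, so r is not a codeword (an error is present).
Step 3: locate the error. For a single error e at position i, S_ℓ = v_i·e·α_i^ℓ, so α_err = S_1/S_0.
  S_0^{−1} = 8^{−1} = 5 (mod 13), so α_err = 4·5 = 20 ≡ 7 = α_1. Error position i = 1.
  Consistency check: S_2/S_1 = 2·10 = 20 ≡ 7 = α_err ✓ (single-error assumption holds).
Step 4: error magnitude e = S_0/v_1 = S_0·∏_{j≠1}(α_1 − α_j) = 8·4 = 32 ≡ 6 (mod 13).
Step 5: correct position 1: c_1 = r_1 − e = 6 − 6 ≡ 0 (mod 13). Hence c = [0, 12, 3, 9, 1].
  Check: interpolating c through the α_i gives m(x) = 5 + 3·x (degree < 2) with m(α_i) = c_i for every i, so c is indeed a codeword.


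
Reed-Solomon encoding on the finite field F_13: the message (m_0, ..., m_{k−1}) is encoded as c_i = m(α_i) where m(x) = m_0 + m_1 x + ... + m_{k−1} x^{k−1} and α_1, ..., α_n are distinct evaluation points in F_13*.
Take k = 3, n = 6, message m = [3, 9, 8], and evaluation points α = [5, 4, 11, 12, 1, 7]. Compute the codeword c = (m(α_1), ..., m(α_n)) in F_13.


c = [1, 11, 4, 2, 7, 3]

Message polynomial: m(x) = 3 + 9·x + 8·x^2 (mod 13).
For each evaluation point α_i, compute m(α_i) mod 13:
  α_1 = 5: Horner steps 8 → 10 → 1, so m(5) = 1.
  α_2 = 4: Horner steps 8 → 2 → 11, so m(4) = 11.
  α_3 = 11: Horner steps 8 → 6 → 4, so m(11) = 4.
  α_4 = 12: Horner steps 8 → 1 → 2, so m(12) = 2.
  α_5 = 1: Horner steps 8 → 4 → 7, so m(1) = 7.
  α_6 = 7: Horner steps 8 → 0 → 3, so m(7) = 3.
Codeword c = [1, 11, 4, 2, 7, 3] ∈ F_13^6.


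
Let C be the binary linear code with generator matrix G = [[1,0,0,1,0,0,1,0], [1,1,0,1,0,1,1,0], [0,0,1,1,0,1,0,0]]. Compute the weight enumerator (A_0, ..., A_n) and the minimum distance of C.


Weight distribution: A_0 = 1, A_2 = 1, A_3 = 3, A_4 = 2, A_5 = 1. Minimum distance d = 2.

Enumerate all 2^3 = 8 messages m ∈ F_2^3.
For each, compute codeword c = mG in F_2^8, then tally its weight.
  m = 000 → c = 00000000, weight = 0.
  m = 100 → c = 10010010, weight = 3.
  m = 010 → c = 11010110, weight = 5.
  m = 110 → c = 01000100, weight = 2.
  m = 001 → c = 00110100, weight = 3.
  m = 101 → c = 10100110, weight = 4.
  m = 011 → c = 11100010, weight = 4.
  m = 111 → c = 01110000, weight = 3.
Tally weights:
  weight 0: 1 codewords.
  weight 2: 1 codewords.
  weight 3: 3 codewords.
  weight 4: 2 codewords.
  weight 5: 1 codewords.
Minimum distance d = smallest w > 0 with A_w > 0 = 2.
Sanity: Σ A_w = 8 = 2^3 = 8 ✓.


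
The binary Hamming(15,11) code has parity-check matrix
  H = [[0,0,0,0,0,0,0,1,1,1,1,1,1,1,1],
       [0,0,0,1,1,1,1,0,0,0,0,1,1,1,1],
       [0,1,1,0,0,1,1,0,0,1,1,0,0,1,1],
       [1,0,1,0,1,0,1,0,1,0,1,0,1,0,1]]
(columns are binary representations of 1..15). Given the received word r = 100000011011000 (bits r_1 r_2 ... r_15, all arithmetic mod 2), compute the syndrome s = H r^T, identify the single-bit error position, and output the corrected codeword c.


s = (0, 1, 1, 1)^T, error position = 7, corrected codeword c = 100000111011000

Compute s = H r^T mod 2 one row at a time:
  s_1 = 1 + 1 + 0 + 1 + 1 + 0 + 0 + 0 = 4 ≡ 0 (mod 2).
  s_2 = 0 + 0 + 0 + 0 + 1 + 0 + 0 + 0 = 1 ≡ 1 (mod 2).
  s_3 = 0 + 0 + 0 + 0 + 0 + 1 + 0 + 0 = 1 ≡ 1 (mod 2).
  s_4 = 1 + 0 + 0 + 0 + 1 + 1 + 0 + 0 = 3 ≡ 1 (mod 2).
s = (0, 1, 1, 1)^T — this equals column 7 of H (binary 0111), so error is at position 7.
Correct: flip bit 7 of r = 100000011011000 to get c = 100000111011000.


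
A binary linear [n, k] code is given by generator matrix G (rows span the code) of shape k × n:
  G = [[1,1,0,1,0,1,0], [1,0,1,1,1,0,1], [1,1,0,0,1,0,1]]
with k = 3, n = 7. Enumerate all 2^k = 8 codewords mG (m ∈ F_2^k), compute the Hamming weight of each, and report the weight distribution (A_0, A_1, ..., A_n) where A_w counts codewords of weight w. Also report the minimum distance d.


Weight distribution: A_0 = 1, A_3 = 2, A_4 = 3, A_5 = 2. Minimum distance d = 3.

Enumerate all 2^3 = 8 messages m ∈ F_2^3.
For each, compute codeword c = mG in F_2^7, then tally its weight.
  m = 000 → c = 0000000, weight = 0.
  m = 100 → c = 1101010, weight = 4.
  m = 010 → c = 1011101, weight = 5.
  m = 110 → c = 0110111, weight = 5.
  m = 001 → c = 1100101, weight = 4.
  m = 101 → c = 0001111, weight = 4.
  m = 011 → c = 0111000, weight = 3.
  m = 111 → c = 1010010, weight = 3.
Tally weights:
  weight 0: 1 codewords.
  weight 3: 2 codewords.
  weight 4: 3 codewords.
  weight 5: 2 codewords.
Minimum distance d = smallest w > 0 with A_w > 0 = 3.
Sanity: Σ A_w = 8 = 2^3 = 8 ✓.


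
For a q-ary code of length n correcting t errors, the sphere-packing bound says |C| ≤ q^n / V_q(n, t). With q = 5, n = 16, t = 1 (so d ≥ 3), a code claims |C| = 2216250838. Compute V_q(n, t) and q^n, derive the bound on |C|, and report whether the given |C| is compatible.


V_q(n, t) = 65, q^n = 152587890625, Hamming bound = 2347506009, |C| = 2216250838 ≤ bound (satisfied).

Step 1: Compute V_q(n, t) = Σ_{j=0}^1 C(n, j) (q−1)^j.
  j = 0: C(16,0)·(4)^0 = 1·1 = 1.
  j = 1: C(16,1)·(4)^1 = 16·4 = 64.
  V_q(n, t) = 1 + 64 = 65.
Step 2: q^n = 5^16 = 152587890625.
Step 3: Hamming bound ⌊q^n / V_q(n,t)⌋ = ⌊152587890625/65⌋ = 2347506009.
Step 4: Compare |C| = 2216250838 to 2347506009: satisfied.
The claimed |C| lies below the Hamming bound.


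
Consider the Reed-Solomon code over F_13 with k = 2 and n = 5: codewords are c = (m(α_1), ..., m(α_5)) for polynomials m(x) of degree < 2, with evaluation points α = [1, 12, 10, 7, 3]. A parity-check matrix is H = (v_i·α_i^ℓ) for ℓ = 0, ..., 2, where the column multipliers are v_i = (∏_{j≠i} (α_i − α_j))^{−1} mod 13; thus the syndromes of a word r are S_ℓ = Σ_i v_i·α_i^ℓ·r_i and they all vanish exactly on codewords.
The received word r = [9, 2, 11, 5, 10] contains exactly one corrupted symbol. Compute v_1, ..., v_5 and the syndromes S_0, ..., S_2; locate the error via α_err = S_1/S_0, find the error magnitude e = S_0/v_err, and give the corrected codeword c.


S = (11, 11, 11), error at position 1, error magnitude e = 3, c = [6, 2, 11, 5, 10].

Step 1: column multipliers v_i = (∏_{j≠i}(α_i − α_j))^{−1} mod 13.
  i = 1 (α = 1): (1−12)(1−10)(1−7)(1−3) = (−11)·(−9)·(−6)·(−2) = 1188 ≡ 5, so v_1 = 5^{−1} = 8 (mod 13).
  i = 2 (α = 12): (12−1)(12−10)(12−7)(12−3) = 11·2·5·9 = 990 ≡ 2, so v_2 = 2^{−1} = 7 (mod 13).
  i = 3 (α = 10): (10−1)(10−12)(10−7)(10−3) = 9·(−2)·3·7 = −378 ≡ 12, so v_3 = 12^{−1} = 12 (mod 13).
  i = 4 (α = 7): (7−1)(7−12)(7−10)(7−3) = 6·(−5)·(−3)·4 = 360 ≡ 9, so v_4 = 9^{−1} = 3 (mod 13).
  i = 5 (α = 3): (3−1)(3−12)(3−10)(3−7) = 2·(−9)·(−7)·(−4) = −504 ≡ 3, so v_5 = 3^{−1} = 9 (mod 13).
  v = [8, 7, 12, 3, 9].
Step 2: syndromes of r = [9, 2, 11, 5, 10] (all sums mod 13).
  S_0 = Σ v_i r_i = 8·9 + 7·2 + 12·11 + 3·5 + 9·10 = 323 ≡ 11.
  S_1 = Σ v_i α_i r_i = 8·1·9 + 7·12·2 + 12·10·11 + 3·7·5 + 9·3·10 = 1935 ≡ 11.
  α_i^2 mod 13 = [1, 1, 9, 10, 9].
  S_2 = Σ v_i α_i^2 r_i = 8·1·9 + 7·1·2 + 12·9·11 + 3·10·5 + 9·9·10 = 2234 ≡ 11.
  S = (11, 11, 11) ≠ 0, so r is not a codeword (an error is present).
Step 3: locate the error. For a single error e at position i, S_ℓ = v_i·e·α_i^ℓ, so α_err = S_1/S_0.
  S_0^{−1} = 11^{−1} = 6 (mod 13), so α_err = 11·6 = 66 ≡ 1 = α_1. Error position i = 1.
  Consistency check: S_2/S_1 = 11·6 = 66 ≡ 1 = α_err ✓ (single-error assumption holds).
Step 4: error magnitude e = S_0/v_1 = S_0·∏_{j≠1}(α_1 − α_j) = 11·5 = 55 ≡ 3 (mod 13).
Step 5: correct position 1: c_1 = r_1 − e = 9 − 3 ≡ 6 (mod 13). Hence c = [6, 2, 11, 5, 10].
  Check: interpolating c through the α_i gives m(x) = 4 + 2·x (degree < 2) with m(α_i) = c_i for every i, so c is indeed a codeword.


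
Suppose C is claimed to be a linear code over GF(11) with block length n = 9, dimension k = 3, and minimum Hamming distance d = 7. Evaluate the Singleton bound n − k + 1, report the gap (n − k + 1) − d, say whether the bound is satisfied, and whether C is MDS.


Singleton RHS = n − k + 1 = 7, slack = 0, bound satisfied, MDS.

Singleton bound: d ≤ n − k + 1.
Here n = 9, k = 3, so n − k + 1 = 7.
Given d = 7, check d ≤ 7: YES.
Slack = (n − k + 1) − d = 0.
The code is MDS (slack = 0).
Description: the claimed parameters are [9, 3, 7]_11; such a code would be MDS (meets Singleton bound).


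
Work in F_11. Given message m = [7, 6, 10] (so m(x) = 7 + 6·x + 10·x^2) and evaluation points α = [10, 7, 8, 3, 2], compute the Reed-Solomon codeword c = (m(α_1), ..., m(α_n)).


c = [0, 0, 2, 5, 4]

Message polynomial: m(x) = 7 + 6·x + 10·x^2 (mod 11).
For each evaluation point α_i, compute m(α_i) mod 11:
  α_1 = 10: Horner steps 10 → 7 → 0, so m(10) = 0.
  α_2 = 7: Horner steps 10 → 10 → 0, so m(7) = 0.
  α_3 = 8: Horner steps 10 → 9 → 2, so m(8) = 2.
  α_4 = 3: Horner steps 10 → 3 → 5, so m(3) = 5.
  α_5 = 2: Horner steps 10 → 4 → 4, so m(2) = 4.
Codeword c = [0, 0, 2, 5, 4] ∈ F_11^5.


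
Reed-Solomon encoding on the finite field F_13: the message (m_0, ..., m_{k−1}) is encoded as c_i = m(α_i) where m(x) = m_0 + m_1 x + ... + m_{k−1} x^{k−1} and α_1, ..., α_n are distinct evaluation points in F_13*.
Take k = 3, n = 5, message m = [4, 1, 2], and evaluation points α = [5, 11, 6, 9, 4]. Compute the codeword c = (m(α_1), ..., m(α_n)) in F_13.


c = [7, 10, 4, 6, 1]

Message polynomial: m(x) = 4 + 1·x + 2·x^2 (mod 13).
For each evaluation point α_i, compute m(α_i) mod 13:
  α_1 = 5: Horner steps 2 → 11 → 7, so m(5) = 7.
  α_2 = 11: Horner steps 2 → 10 → 10, so m(11) = 10.
  α_3 = 6: Horner steps 2 → 0 → 4, so m(6) = 4.
  α_4 = 9: Horner steps 2 → 6 → 6, so m(9) = 6.
  α_5 = 4: Horner steps 2 → 9 → 1, so m(4) = 1.
Codeword c = [7, 10, 4, 6, 1] ∈ F_13^5.


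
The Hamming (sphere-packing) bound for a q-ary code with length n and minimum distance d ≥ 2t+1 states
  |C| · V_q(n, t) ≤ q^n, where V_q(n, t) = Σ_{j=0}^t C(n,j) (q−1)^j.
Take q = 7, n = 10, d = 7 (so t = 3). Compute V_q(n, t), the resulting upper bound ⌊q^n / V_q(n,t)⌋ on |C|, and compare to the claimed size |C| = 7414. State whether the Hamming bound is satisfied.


V_q(n, t) = 27601, q^n = 282475249, Hamming bound = 10234, |C| = 7414 ≤ bound (satisfied).

Step 1: Compute V_q(n, t) = Σ_{j=0}^3 C(n, j) (q−1)^j.
  j = 0: C(10,0)·(6)^0 = 1·1 = 1.
  j = 1: C(10,1)·(6)^1 = 10·6 = 60.
  j = 2: C(10,2)·(6)^2 = 45·36 = 1620.
  j = 3: C(10,3)·(6)^3 = 120·216 = 25920.
  V_q(n, t) = 1 + 60 + 1620 + 25920 = 27601.
Step 2: q^n = 7^10 = 282475249.
Step 3: Hamming bound ⌊q^n / V_q(n,t)⌋ = ⌊282475249/27601⌋ = 10234.
Step 4: Compare |C| = 7414 to 10234: satisfied.
The claimed |C| lies below the Hamming bound.


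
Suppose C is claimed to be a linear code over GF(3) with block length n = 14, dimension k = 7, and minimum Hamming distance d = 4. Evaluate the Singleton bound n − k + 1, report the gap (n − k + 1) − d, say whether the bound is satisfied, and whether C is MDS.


Singleton RHS = n − k + 1 = 8, slack = 4, bound satisfied, not MDS.

Singleton bound: d ≤ n − k + 1.
Here n = 14, k = 7, so n − k + 1 = 8.
Given d = 4, check d ≤ 8: YES.
Slack = (n − k + 1) − d = 4.
The code is NOT MDS (slack = 4 > 0).
Description: the claimed parameters are [14, 7, 4]_3; such a code would be non-MDS.


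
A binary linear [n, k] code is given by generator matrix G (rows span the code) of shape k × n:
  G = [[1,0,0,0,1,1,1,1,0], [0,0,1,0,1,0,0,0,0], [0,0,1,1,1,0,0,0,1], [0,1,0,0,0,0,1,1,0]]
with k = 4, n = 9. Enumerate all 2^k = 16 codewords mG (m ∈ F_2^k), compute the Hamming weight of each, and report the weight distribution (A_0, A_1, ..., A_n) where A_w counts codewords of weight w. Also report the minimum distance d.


Weight distribution: A_0 = 1, A_2 = 2, A_3 = 1, A_4 = 3, A_5 = 4, A_6 = 2, A_7 = 3. Minimum distance d = 2.

Enumerate all 2^4 = 16 messages m ∈ F_2^4.
For each, compute codeword c = mG in F_2^9, then tally its weight.
  m = 0000 → c = 000000000, weight = 0.
  m = 1000 → c = 100011110, weight = 5.
  m = 0100 → c = 001010000, weight = 2.
  m = 1100 → c = 101001110, weight = 5.
  m = 0010 → c = 001110001, weight = 4.
  m = 1010 → c = 101101111, weight = 7.
  m = 0110 → c = 000100001, weight = 2.
  m = 1110 → c = 100111111, weight = 7.
  m = 0001 → c = 010000110, weight = 3.
  m = 1001 → c = 110011000, weight = 4.
  m = 0101 → c = 011010110, weight = 5.
  m = 1101 → c = 111001000, weight = 4.
  m = 0011 → c = 011110111, weight = 7.
  m = 1011 → c = 111101001, weight = 6.
  m = 0111 → c = 010100111, weight = 5.
  m = 1111 → c = 110111001, weight = 6.
Tally weights:
  weight 0: 1 codewords.
  weight 2: 2 codewords.
  weight 3: 1 codewords.
  weight 4: 3 codewords.
  weight 5: 4 codewords.
  weight 6: 2 codewords.
  weight 7: 3 codewords.
Minimum distance d = smallest w > 0 with A_w > 0 = 2.
Sanity: Σ A_w = 16 = 2^4 = 16 ✓.


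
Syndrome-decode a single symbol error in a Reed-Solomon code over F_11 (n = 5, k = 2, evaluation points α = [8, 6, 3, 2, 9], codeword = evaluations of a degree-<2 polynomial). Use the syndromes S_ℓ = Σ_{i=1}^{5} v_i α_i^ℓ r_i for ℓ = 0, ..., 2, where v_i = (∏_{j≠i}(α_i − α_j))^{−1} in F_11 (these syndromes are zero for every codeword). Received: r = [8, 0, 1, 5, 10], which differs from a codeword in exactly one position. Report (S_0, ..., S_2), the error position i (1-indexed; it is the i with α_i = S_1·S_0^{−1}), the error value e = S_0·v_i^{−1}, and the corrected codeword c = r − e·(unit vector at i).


S = (10, 3, 2), error at position 1, error magnitude e = 5, c = [3, 0, 1, 5, 10].

Step 1: column multipliers v_i = (∏_{j≠i}(α_i − α_j))^{−1} mod 11.
  i = 1 (α = 8): (8−6)(8−3)(8−2)(8−9) = 2·5·6·(−1) = −60 ≡ 6, so v_1 = 6^{−1} = 2 (mod 11).
  i = 2 (α = 6): (6−8)(6−3)(6−2)(6−9) = (−2)·3·4·(−3) = 72 ≡ 6, so v_2 = 6^{−1} = 2 (mod 11).
  i = 3 (α = 3): (3−8)(3−6)(3−2)(3−9) = (−5)·(−3)·1·(−6) = −90 ≡ 9, so v_3 = 9^{−1} = 5 (mod 11).
  i = 4 (α = 2): (2−8)(2−6)(2−3)(2−9) = (−6)·(−4)·(−1)·(−7) = 168 ≡ 3, so v_4 = 3^{−1} = 4 (mod 11).
  i = 5 (α = 9): (9−8)(9−6)(9−3)(9−2) = 1·3·6·7 = 126 ≡ 5, so v_5 = 5^{−1} = 9 (mod 11).
  v = [2, 2, 5, 4, 9].
Step 2: syndromes of r = [8, 0, 1, 5, 10] (all sums mod 11).
  S_0 = Σ v_i r_i = 2·8 + 2·0 + 5·1 + 4·5 + 9·10 = 131 ≡ 10.
  S_1 = Σ v_i α_i r_i = 2·8·8 + 2·6·0 + 5·3·1 + 4·2·5 + 9·9·10 = 993 ≡ 3.
  α_i^2 mod 11 = [9, 3, 9, 4, 4].
  S_2 = Σ v_i α_i^2 r_i = 2·9·8 + 2·3·0 + 5·9·1 + 4·4·5 + 9·4·10 = 629 ≡ 2.
  S = (10, 3, 2) ≠ 0, so r is not a codeword (an error is present).
Step 3: locate the error. For a single error e at position i, S_ℓ = v_i·e·α_i^ℓ, so α_err = S_1/S_0.
  S_0^{−1} = 10^{−1} = 10 (mod 11), so α_err = 3·10 = 30 ≡ 8 = α_1. Error position i = 1.
  Consistency check: S_2/S_1 = 2·4 = 8 ≡ 8 = α_err ✓ (single-error assumption holds).
Step 4: error magnitude e = S_0/v_1 = S_0·∏_{j≠1}(α_1 − α_j) = 10·6 = 60 ≡ 5 (mod 11).
Step 5: correct position 1: c_1 = r_1 − e = 8 − 5 ≡ 3 (mod 11). Hence c = [3, 0, 1, 5, 10].
  Check: interpolating c through the α_i gives m(x) = 2 + 7·x (degree < 2) with m(α_i) = c_i for every i, so c is indeed a codeword.


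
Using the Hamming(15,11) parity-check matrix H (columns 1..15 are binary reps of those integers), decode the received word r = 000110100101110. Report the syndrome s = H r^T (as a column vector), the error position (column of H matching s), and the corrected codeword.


s = (0, 0, 1, 1)^T, error position = 3, corrected codeword c = 001110100101110

Compute s = H r^T mod 2 one row at a time:
  s_1 = 0 + 0 + 1 + 0 + 1 + 1 + 1 + 0 = 4 ≡ 0 (mod 2).
  s_2 = 1 + 1 + 0 + 1 + 1 + 1 + 1 + 0 = 6 ≡ 0 (mod 2).
  s_3 = 0 + 0 + 0 + 1 + 1 + 0 + 1 + 0 = 3 ≡ 1 (mod 2).
  s_4 = 0 + 0 + 1 + 1 + 0 + 0 + 1 + 0 = 3 ≡ 1 (mod 2).
s = (0, 0, 1, 1)^T — this equals column 3 of H (binary 0011), so error is at position 3.
Correct: flip bit 3 of r = 000110100101110 to get c = 001110100101110.


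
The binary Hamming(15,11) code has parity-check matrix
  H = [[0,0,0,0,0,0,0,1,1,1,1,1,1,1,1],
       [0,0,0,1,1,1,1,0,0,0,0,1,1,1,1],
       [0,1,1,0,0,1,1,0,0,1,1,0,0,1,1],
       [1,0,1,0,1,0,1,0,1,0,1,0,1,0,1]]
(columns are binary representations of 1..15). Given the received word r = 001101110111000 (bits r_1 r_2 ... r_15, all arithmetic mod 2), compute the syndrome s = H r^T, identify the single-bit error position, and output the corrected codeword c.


s = (0, 0, 1, 1)^T, error position = 3, corrected codeword c = 000101110111000

Compute s = H r^T mod 2 one row at a time:
  s_1 = 1 + 0 + 1 + 1 + 1 + 0 + 0 + 0 = 4 ≡ 0 (mod 2).
  s_2 = 1 + 0 + 1 + 1 + 1 + 0 + 0 + 0 = 4 ≡ 0 (mod 2).
  s_3 = 0 + 1 + 1 + 1 + 1 + 1 + 0 + 0 = 5 ≡ 1 (mod 2).
  s_4 = 0 + 1 + 0 + 1 + 0 + 1 + 0 + 0 = 3 ≡ 1 (mod 2).
s = (0, 0, 1, 1)^T — this equals column 3 of H (binary 0011), so error is at position 3.
Correct: flip bit 3 of r = 001101110111000 to get c = 000101110111000.


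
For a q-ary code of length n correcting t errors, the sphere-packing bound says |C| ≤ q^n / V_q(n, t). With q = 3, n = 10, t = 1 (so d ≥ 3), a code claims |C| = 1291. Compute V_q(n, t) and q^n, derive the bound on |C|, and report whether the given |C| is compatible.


V_q(n, t) = 21, q^n = 59049, Hamming bound = 2811, |C| = 1291 ≤ bound (satisfied).

Step 1: Compute V_q(n, t) = Σ_{j=0}^1 C(n, j) (q−1)^j.
  j = 0: C(10,0)·(2)^0 = 1·1 = 1.
  j = 1: C(10,1)·(2)^1 = 10·2 = 20.
  V_q(n, t) = 1 + 20 = 21.
Step 2: q^n = 3^10 = 59049.
Step 3: Hamming bound ⌊q^n / V_q(n,t)⌋ = ⌊59049/21⌋ = 2811.
Step 4: Compare |C| = 1291 to 2811: satisfied.
The claimed |C| lies below the Hamming bound.


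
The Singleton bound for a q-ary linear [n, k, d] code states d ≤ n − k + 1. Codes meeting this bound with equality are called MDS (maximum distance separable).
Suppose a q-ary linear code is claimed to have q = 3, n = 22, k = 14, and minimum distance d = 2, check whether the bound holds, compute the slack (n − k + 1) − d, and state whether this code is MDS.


Singleton RHS = n − k + 1 = 9, slack = 7, bound satisfied, not MDS.

Singleton bound: d ≤ n − k + 1.
Here n = 22, k = 14, so n − k + 1 = 9.
Given d = 2, check d ≤ 9: YES.
Slack = (n − k + 1) − d = 7.
The code is NOT MDS (slack = 7 > 0).
Description: the claimed parameters are [22, 14, 2]_3; such a code would be non-MDS.


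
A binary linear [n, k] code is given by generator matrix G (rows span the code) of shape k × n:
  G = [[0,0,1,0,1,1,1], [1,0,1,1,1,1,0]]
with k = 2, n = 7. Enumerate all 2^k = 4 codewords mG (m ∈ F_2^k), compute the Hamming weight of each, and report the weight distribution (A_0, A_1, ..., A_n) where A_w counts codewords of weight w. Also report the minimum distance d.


Weight distribution: A_0 = 1, A_3 = 1, A_4 = 1, A_5 = 1. Minimum distance d = 3.

Enumerate all 2^2 = 4 messages m ∈ F_2^2.
For each, compute codeword c = mG in F_2^7, then tally its weight.
  m = 00 → c = 0000000, weight = 0.
  m = 10 → c = 0010111, weight = 4.
  m = 01 → c = 1011110, weight = 5.
  m = 11 → c = 1001001, weight = 3.
Tally weights:
  weight 0: 1 codewords.
  weight 3: 1 codewords.
  weight 4: 1 codewords.
  weight 5: 1 codewords.
Minimum distance d = smallest w > 0 with A_w > 0 = 3.
Sanity: Σ A_w = 4 = 2^2 = 4 ✓.


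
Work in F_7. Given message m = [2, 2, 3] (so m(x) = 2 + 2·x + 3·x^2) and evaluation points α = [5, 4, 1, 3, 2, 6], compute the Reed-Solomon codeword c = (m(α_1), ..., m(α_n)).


c = [3, 2, 0, 0, 4, 3]

Message polynomial: m(x) = 2 + 2·x + 3·x^2 (mod 7).
For each evaluation point α_i, compute m(α_i) mod 7:
  α_1 = 5: Horner steps 3 → 3 → 3, so m(5) = 3.
  α_2 = 4: Horner steps 3 → 0 → 2, so m(4) = 2.
  α_3 = 1: Horner steps 3 → 5 → 0, so m(1) = 0.
  α_4 = 3: Horner steps 3 → 4 → 0, so m(3) = 0.
  α_5 = 2: Horner steps 3 → 1 → 4, so m(2) = 4.
  α_6 = 6: Horner steps 3 → 6 → 3, so m(6) = 3.
Codeword c = [3, 2, 0, 0, 4, 3] ∈ F_7^6.


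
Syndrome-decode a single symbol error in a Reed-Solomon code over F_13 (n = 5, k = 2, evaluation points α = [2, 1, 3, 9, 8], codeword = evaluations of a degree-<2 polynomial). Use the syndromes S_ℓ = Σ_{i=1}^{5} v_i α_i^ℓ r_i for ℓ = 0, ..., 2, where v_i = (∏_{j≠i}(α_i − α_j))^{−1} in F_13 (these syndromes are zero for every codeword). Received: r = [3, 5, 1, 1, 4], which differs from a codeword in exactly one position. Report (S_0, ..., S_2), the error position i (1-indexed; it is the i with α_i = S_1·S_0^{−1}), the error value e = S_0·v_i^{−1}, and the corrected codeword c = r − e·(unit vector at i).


S = (7, 11, 8), error at position 4, error magnitude e = 12, c = [3, 5, 1, 2, 4].

Step 1: column multipliers v_i = (∏_{j≠i}(α_i − α_j))^{−1} mod 13.
  i = 1 (α = 2): (2−1)(2−3)(2−9)(2−8) = 1·(−1)·(−7)·(−6) = −42 ≡ 10, so v_1 = 10^{−1} = 4 (mod 13).
  i = 2 (α = 1): (1−2)(1−3)(1−9)(1−8) = (−1)·(−2)·(−8)·(−7) = 112 ≡ 8, so v_2 = 8^{−1} = 5 (mod 13).
  i = 3 (α = 3): (3−2)(3−1)(3−9)(3−8) = 1·2·(−6)·(−5) = 60 ≡ 8, so v_3 = 8^{−1} = 5 (mod 13).
  i = 4 (α = 9): (9−2)(9−1)(9−3)(9−8) = 7·8·6·1 = 336 ≡ 11, so v_4 = 11^{−1} = 6 (mod 13).
  i = 5 (α = 8): (8−2)(8−1)(8−3)(8−9) = 6·7·5·(−1) = −210 ≡ 11, so v_5 = 11^{−1} = 6 (mod 13).
  v = [4, 5, 5, 6, 6].
Step 2: syndromes of r = [3, 5, 1, 1, 4] (all sums mod 13).
  S_0 = Σ v_i r_i = 4·3 + 5·5 + 5·1 + 6·1 + 6·4 = 72 ≡ 7.
  S_1 = Σ v_i α_i r_i = 4·2·3 + 5·1·5 + 5·3·1 + 6·9·1 + 6·8·4 = 310 ≡ 11.
  α_i^2 mod 13 = [4, 1, 9, 3, 12].
  S_2 = Σ v_i α_i^2 r_i = 4·4·3 + 5·1·5 + 5·9·1 + 6·3·1 + 6·12·4 = 424 ≡ 8.
  S = (7, 11, 8) ≠ 0, so r is not a codeword (an error is present).
Step 3: locate the error. For a single error e at position i, S_ℓ = v_i·e·α_i^ℓ, so α_err = S_1/S_0.
  S_0^{−1} = 7^{−1} = 2 (mod 13), so α_err = 11·2 = 22 ≡ 9 = α_4. Error position i = 4.
  Consistency check: S_2/S_1 = 8·6 = 48 ≡ 9 = α_err ✓ (single-error assumption holds).
Step 4: error magnitude e = S_0/v_4 = S_0·∏_{j≠4}(α_4 − α_j) = 7·11 = 77 ≡ 12 (mod 13).
Step 5: correct position 4: c_4 = r_4 − e = 1 − 12 ≡ 2 (mod 13). Hence c = [3, 5, 1, 2, 4].
  Check: interpolating c through the α_i gives m(x) = 7 + 11·x (degree < 2) with m(α_i) = c_i for every i, so c is indeed a codeword.


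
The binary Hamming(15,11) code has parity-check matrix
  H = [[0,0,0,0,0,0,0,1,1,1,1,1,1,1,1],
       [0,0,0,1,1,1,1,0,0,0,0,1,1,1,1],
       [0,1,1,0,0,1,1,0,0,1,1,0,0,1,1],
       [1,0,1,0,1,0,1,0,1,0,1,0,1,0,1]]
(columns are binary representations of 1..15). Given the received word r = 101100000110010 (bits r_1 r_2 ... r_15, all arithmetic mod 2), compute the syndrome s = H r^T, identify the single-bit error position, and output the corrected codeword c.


s = (1, 0, 0, 1)^T, error position = 9, corrected codeword c = 101100001110010

Compute s = H r^T mod 2 one row at a time:
  s_1 = 0 + 0 + 1 + 1 + 0 + 0 + 1 + 0 = 3 ≡ 1 (mod 2).
  s_2 = 1 + 0 + 0 + 0 + 0 + 0 + 1 + 0 = 2 ≡ 0 (mod 2).
  s_3 = 0 + 1 + 0 + 0 + 1 + 1 + 1 + 0 = 4 ≡ 0 (mod 2).
  s_4 = 1 + 1 + 0 + 0 + 0 + 1 + 0 + 0 = 3 ≡ 1 (mod 2).
s = (1, 0, 0, 1)^T — this equals column 9 of H (binary 1001), so error is at position 9.
Correct: flip bit 9 of r = 101100000110010 to get c = 101100001110010.


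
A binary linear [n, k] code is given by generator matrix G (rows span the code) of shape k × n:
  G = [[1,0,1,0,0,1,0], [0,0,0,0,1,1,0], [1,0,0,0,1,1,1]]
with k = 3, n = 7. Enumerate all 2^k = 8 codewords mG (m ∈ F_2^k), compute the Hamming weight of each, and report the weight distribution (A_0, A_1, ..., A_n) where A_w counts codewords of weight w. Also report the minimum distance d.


Weight distribution: A_0 = 1, A_2 = 2, A_3 = 4, A_4 = 1. Minimum distance d = 2.

Enumerate all 2^3 = 8 messages m ∈ F_2^3.
For each, compute codeword c = mG in F_2^7, then tally its weight.
  m = 000 → c = 0000000, weight = 0.
  m = 100 → c = 1010010, weight = 3.
  m = 010 → c = 0000110, weight = 2.
  m = 110 → c = 1010100, weight = 3.
  m = 001 → c = 1000111, weight = 4.
  m = 101 → c = 0010101, weight = 3.
  m = 011 → c = 1000001, weight = 2.
  m = 111 → c = 0010011, weight = 3.
Tally weights:
  weight 0: 1 codewords.
  weight 2: 2 codewords.
  weight 3: 4 codewords.
  weight 4: 1 codewords.
Minimum distance d = smallest w > 0 with A_w > 0 = 2.
Sanity: Σ A_w = 8 = 2^3 = 8 ✓.


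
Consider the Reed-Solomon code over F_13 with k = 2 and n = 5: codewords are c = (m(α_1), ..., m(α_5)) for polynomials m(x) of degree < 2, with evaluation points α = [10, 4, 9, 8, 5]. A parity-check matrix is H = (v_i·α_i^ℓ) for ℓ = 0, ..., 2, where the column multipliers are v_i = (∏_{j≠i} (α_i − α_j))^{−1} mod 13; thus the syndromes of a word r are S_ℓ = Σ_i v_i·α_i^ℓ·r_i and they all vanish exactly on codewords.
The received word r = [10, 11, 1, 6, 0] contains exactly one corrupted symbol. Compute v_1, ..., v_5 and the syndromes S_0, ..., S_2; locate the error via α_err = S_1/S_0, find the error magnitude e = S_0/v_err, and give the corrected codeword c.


S = (1, 9, 3), error at position 3, error magnitude e = 6, c = [10, 11, 8, 6, 0].

Step 1: column multipliers v_i = (∏_{j≠i}(α_i − α_j))^{−1} mod 13.
  i = 1 (α = 10): (10−4)(10−9)(10−8)(10−5) = 6·1·2·5 = 60 ≡ 8, so v_1 = 8^{−1} = 5 (mod 13).
  i = 2 (α = 4): (4−10)(4−9)(4−8)(4−5) = (−6)·(−5)·(−4)·(−1) = 120 ≡ 3, so v_2 = 3^{−1} = 9 (mod 13).
  i = 3 (α = 9): (9−10)(9−4)(9−8)(9−5) = (−1)·5·1·4 = −20 ≡ 6, so v_3 = 6^{−1} = 11 (mod 13).
  i = 4 (α = 8): (8−10)(8−4)(8−9)(8−5) = (−2)·4·(−1)·3 = 24 ≡ 11, so v_4 = 11^{−1} = 6 (mod 13).
  i = 5 (α = 5): (5−10)(5−4)(5−9)(5−8) = (−5)·1·(−4)·(−3) = −60 ≡ 5, so v_5 = 5^{−1} = 8 (mod 13).
  v = [5, 9, 11, 6, 8].
Step 2: syndromes of r = [10, 11, 1, 6, 0] (all sums mod 13).
  S_0 = Σ v_i r_i = 5·10 + 9·11 + 11·1 + 6·6 + 8·0 = 196 ≡ 1.
  S_1 = Σ v_i α_i r_i = 5·10·10 + 9·4·11 + 11·9·1 + 6·8·6 + 8·5·0 = 1283 ≡ 9.
  α_i^2 mod 13 = [9, 3, 3, 12, 12].
  S_2 = Σ v_i α_i^2 r_i = 5·9·10 + 9·3·11 + 11·3·1 + 6·12·6 + 8·12·0 = 1212 ≡ 3.
  S = (1, 9, 3) ≠ 0, so r is not a codeword (an error is present).
Step 3: locate the error. For a single error e at position i, S_ℓ = v_i·e·α_i^ℓ, so α_err = S_1/S_0.
  S_0^{−1} = 1^{−1} = 1 (mod 13), so α_err = 9·1 = 9 ≡ 9 = α_3. Error position i = 3.
  Consistency check: S_2/S_1 = 3·3 = 9 ≡ 9 = α_err ✓ (single-error assumption holds).
Step 4: error magnitude e = S_0/v_3 = S_0·∏_{j≠3}(α_3 − α_j) = 1·6 = 6 ≡ 6 (mod 13).
Step 5: correct position 3: c_3 = r_3 − e = 1 − 6 ≡ 8 (mod 13). Hence c = [10, 11, 8, 6, 0].
  Check: interpolating c through the α_i gives m(x) = 3 + 2·x (degree < 2) with m(α_i) = c_i for every i, so c is indeed a codeword.


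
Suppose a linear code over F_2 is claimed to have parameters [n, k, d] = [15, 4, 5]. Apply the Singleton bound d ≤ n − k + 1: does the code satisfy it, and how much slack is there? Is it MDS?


Singleton RHS = n − k + 1 = 12, slack = 7, bound satisfied, not MDS.

Singleton bound: d ≤ n − k + 1.
Here n = 15, k = 4, so n − k + 1 = 12.
Given d = 5, check d ≤ 12: YES.
Slack = (n − k + 1) − d = 7.
The code is NOT MDS (slack = 7 > 0).
Description: the claimed parameters are [15, 4, 5]_2; such a code would be non-MDS.


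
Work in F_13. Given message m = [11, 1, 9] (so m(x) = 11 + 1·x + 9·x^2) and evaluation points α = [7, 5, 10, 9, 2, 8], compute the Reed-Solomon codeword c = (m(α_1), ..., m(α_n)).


c = [4, 7, 11, 8, 10, 10]

Message polynomial: m(x) = 11 + 1·x + 9·x^2 (mod 13).
For each evaluation point α_i, compute m(α_i) mod 13:
  α_1 = 7: Horner steps 9 → 12 → 4, so m(7) = 4.
  α_2 = 5: Horner steps 9 → 7 → 7, so m(5) = 7.
  α_3 = 10: Horner steps 9 → 0 → 11, so m(10) = 11.
  α_4 = 9: Horner steps 9 → 4 → 8, so m(9) = 8.
  α_5 = 2: Horner steps 9 → 6 → 10, so m(2) = 10.
  α_6 = 8: Horner steps 9 → 8 → 10, so m(8) = 10.
Codeword c = [4, 7, 11, 8, 10, 10] ∈ F_13^6.


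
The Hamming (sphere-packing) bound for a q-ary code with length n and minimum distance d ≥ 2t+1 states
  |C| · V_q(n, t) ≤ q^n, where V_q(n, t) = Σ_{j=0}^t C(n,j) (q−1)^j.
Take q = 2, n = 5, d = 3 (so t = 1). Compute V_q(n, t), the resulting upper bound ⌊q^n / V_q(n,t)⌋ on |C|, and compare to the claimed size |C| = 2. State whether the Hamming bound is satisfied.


V_q(n, t) = 6, q^n = 32, Hamming bound = 5, |C| = 2 ≤ bound (satisfied).

Step 1: Compute V_q(n, t) = Σ_{j=0}^1 C(n, j) (q−1)^j.
  j = 0: C(5,0)·(1)^0 = 1·1 = 1.
  j = 1: C(5,1)·(1)^1 = 5·1 = 5.
  V_q(n, t) = 1 + 5 = 6.
Step 2: q^n = 2^5 = 32.
Step 3: Hamming bound ⌊q^n / V_q(n,t)⌋ = ⌊32/6⌋ = 5.
Step 4: Compare |C| = 2 to 5: satisfied.
The claimed |C| lies below the Hamming bound.


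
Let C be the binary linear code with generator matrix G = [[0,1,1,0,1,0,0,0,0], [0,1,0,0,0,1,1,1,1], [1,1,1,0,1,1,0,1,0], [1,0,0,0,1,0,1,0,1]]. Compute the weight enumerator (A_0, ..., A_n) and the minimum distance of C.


Weight distribution: A_0 = 1, A_1 = 1, A_2 = 1, A_3 = 2, A_4 = 3, A_5 = 5, A_6 = 3. Minimum distance d = 1.

Enumerate all 2^4 = 16 messages m ∈ F_2^4.
For each, compute codeword c = mG in F_2^9, then tally its weight.
  m = 0000 → c = 000000000, weight = 0.
  m = 1000 → c = 011010000, weight = 3.
  m = 0100 → c = 010001111, weight = 5.
  m = 1100 → c = 001011111, weight = 6.
  m = 0010 → c = 111011010, weight = 6.
  m = 1010 → c = 100001010, weight = 3.
  m = 0110 → c = 101010101, weight = 5.
  m = 1110 → c = 110000101, weight = 4.
  m = 0001 → c = 100010101, weight = 4.
  m = 1001 → c = 111000101, weight = 5.
  m = 0101 → c = 110011010, weight = 5.
  m = 1101 → c = 101001010, weight = 4.
  m = 0011 → c = 011001111, weight = 6.
  m = 1011 → c = 000011111, weight = 5.
  m = 0111 → c = 001000000, weight = 1.
  m = 1111 → c = 010010000, weight = 2.
Tally weights:
  weight 0: 1 codewords.
  weight 1: 1 codewords.
  weight 2: 1 codewords.
  weight 3: 2 codewords.
  weight 4: 3 codewords.
  weight 5: 5 codewords.
  weight 6: 3 codewords.
Minimum distance d = smallest w > 0 with A_w > 0 = 1.
Sanity: Σ A_w = 16 = 2^4 = 16 ✓.


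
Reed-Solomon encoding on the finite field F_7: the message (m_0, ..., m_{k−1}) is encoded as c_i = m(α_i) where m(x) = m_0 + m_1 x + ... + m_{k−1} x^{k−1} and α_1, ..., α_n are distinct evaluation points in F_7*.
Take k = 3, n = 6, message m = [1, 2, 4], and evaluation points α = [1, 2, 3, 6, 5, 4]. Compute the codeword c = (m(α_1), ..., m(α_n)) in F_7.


c = [0, 0, 1, 3, 6, 3]

Message polynomial: m(x) = 1 + 2·x + 4·x^2 (mod 7).
For each evaluation point α_i, compute m(α_i) mod 7:
  α_1 = 1: Horner steps 4 → 6 → 0, so m(1) = 0.
  α_2 = 2: Horner steps 4 → 3 → 0, so m(2) = 0.
  α_3 = 3: Horner steps 4 → 0 → 1, so m(3) = 1.
  α_4 = 6: Horner steps 4 → 5 → 3, so m(6) = 3.
  α_5 = 5: Horner steps 4 → 1 → 6, so m(5) = 6.
  α_6 = 4: Horner steps 4 → 4 → 3, so m(4) = 3.
Codeword c = [0, 0, 1, 3, 6, 3] ∈ F_7^6.


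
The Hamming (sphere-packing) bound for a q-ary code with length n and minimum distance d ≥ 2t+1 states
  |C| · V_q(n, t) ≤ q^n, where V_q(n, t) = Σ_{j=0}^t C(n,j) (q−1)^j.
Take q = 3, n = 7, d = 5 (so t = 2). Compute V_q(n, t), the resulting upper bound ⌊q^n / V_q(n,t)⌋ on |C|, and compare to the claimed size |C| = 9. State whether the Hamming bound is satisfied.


V_q(n, t) = 99, q^n = 2187, Hamming bound = 22, |C| = 9 ≤ bound (satisfied).

Step 1: Compute V_q(n, t) = Σ_{j=0}^2 C(n, j) (q−1)^j.
  j = 0: C(7,0)·(2)^0 = 1·1 = 1.
  j = 1: C(7,1)·(2)^1 = 7·2 = 14.
  j = 2: C(7,2)·(2)^2 = 21·4 = 84.
  V_q(n, t) = 1 + 14 + 84 = 99.
Step 2: q^n = 3^7 = 2187.
Step 3: Hamming bound ⌊q^n / V_q(n,t)⌋ = ⌊2187/99⌋ = 22.
Step 4: Compare |C| = 9 to 22: satisfied.
The claimed |C| lies below the Hamming bound.


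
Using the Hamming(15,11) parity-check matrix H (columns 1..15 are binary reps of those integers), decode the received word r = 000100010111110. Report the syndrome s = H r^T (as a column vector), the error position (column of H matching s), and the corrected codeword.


s = (0, 0, 1, 0)^T, error position = 2, corrected codeword c = 010100010111110

Compute s = H r^T mod 2 one row at a time:
  s_1 = 1 + 0 + 1 + 1 + 1 + 1 + 1 + 0 = 6 ≡ 0 (mod 2).
  s_2 = 1 + 0 + 0 + 0 + 1 + 1 + 1 + 0 = 4 ≡ 0 (mod 2).
  s_3 = 0 + 0 + 0 + 0 + 1 + 1 + 1 + 0 = 3 ≡ 1 (mod 2).
  s_4 = 0 + 0 + 0 + 0 + 0 + 1 + 1 + 0 = 2 ≡ 0 (mod 2).
s = (0, 0, 1, 0)^T — this equals column 2 of H (binary 0010), so error is at position 2.
Correct: flip bit 2 of r = 000100010111110 to get c = 010100010111110.
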